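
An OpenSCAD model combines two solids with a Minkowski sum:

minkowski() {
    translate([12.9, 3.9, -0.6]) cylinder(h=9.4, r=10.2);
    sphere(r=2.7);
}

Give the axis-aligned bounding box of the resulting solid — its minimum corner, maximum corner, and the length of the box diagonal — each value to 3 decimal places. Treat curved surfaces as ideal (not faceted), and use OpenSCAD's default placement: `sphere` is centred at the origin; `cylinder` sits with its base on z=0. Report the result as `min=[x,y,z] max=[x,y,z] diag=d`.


min=[0.000,-9.000,-3.300] max=[25.800,16.800,11.500] diag=39.374

A = translate([12.9, 3.9, -0.6]) cylinder(h=9.4, r=10.2) → bbox [2.7,-6.3,-0.6] .. [23.1,14.1,8.8]
B = sphere(r=2.7) → bbox [-2.7,-2.7,-2.7] .. [2.7,2.7,2.7]
lo = A.lo+B.lo = [2.7-2.7, -6.3-2.7, -0.6-2.7] = [0.000,-9.000,-3.300]
hi = A.hi+B.hi = [23.1+2.7, 14.1+2.7, 8.8+2.7] = [25.800,16.800,11.500]
diag = √(25.8²+25.8²+14.8²) = √1550.32 = 39.374


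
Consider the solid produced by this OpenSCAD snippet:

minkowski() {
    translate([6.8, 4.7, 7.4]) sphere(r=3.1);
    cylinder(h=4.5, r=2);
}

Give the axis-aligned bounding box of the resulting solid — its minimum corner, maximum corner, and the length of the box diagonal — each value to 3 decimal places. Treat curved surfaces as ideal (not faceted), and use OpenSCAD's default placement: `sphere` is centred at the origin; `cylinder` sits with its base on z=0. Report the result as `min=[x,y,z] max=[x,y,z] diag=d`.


A = translate([6.8, 4.7, 7.4]) sphere(r=3.1) → bbox [3.7,1.6,4.3] .. [9.9,7.8,10.5]
B = cylinder(h=4.5, r=2) → bbox [-2,-2,0] .. [2,2,4.5]
lo = A.lo+B.lo = [3.7-2, 1.6-2, 4.3+0] = [1.700,-0.400,4.300]
hi = A.hi+B.hi = [9.9+2, 7.8+2, 10.5+4.5] = [11.900,9.800,15.000]
diag = √(10.2²+10.2²+10.7²) = √322.57 = 17.960

min=[1.700,-0.400,4.300] max=[11.900,9.800,15.000] diag=17.960


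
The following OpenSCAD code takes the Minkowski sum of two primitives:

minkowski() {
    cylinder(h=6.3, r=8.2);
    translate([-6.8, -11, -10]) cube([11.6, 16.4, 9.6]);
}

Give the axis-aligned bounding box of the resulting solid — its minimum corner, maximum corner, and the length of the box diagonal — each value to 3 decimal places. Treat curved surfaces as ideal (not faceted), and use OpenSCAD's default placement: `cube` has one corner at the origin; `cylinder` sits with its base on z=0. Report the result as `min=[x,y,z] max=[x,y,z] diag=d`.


min=[-15.000,-19.200,-10.000] max=[13.000,13.600,5.900] diag=45.964

A = translate([-6.8, -11, -10]) cube([11.6, 16.4, 9.6]) → bbox [-6.8,-11,-10] .. [4.8,5.4,-0.4]
B = cylinder(h=6.3, r=8.2) → bbox [-8.2,-8.2,0] .. [8.2,8.2,6.3]
lo = A.lo+B.lo = [-6.8-8.2, -11-8.2, -10+0] = [-15.000,-19.200,-10.000]
hi = A.hi+B.hi = [4.8+8.2, 5.4+8.2, -0.4+6.3] = [13.000,13.600,5.900]
diag = √(28²+32.8²+15.9²) = √2112.65 = 45.964


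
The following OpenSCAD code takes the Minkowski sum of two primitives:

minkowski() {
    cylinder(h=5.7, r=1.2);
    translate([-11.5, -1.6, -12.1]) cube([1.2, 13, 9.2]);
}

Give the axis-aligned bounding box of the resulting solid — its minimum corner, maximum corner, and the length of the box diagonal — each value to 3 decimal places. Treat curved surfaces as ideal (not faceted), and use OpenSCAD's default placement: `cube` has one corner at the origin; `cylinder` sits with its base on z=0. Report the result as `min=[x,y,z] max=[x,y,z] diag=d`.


A = translate([-11.5, -1.6, -12.1]) cube([1.2, 13, 9.2]) → bbox [-11.5,-1.6,-12.1] .. [-10.3,11.4,-2.9]
B = cylinder(h=5.7, r=1.2) → bbox [-1.2,-1.2,0] .. [1.2,1.2,5.7]
lo = A.lo+B.lo = [-11.5-1.2, -1.6-1.2, -12.1+0] = [-12.700,-2.800,-12.100]
hi = A.hi+B.hi = [-10.3+1.2, 11.4+1.2, -2.9+5.7] = [-9.100,12.600,2.800]
diag = √(3.6²+15.4²+14.9²) = √472.13 = 21.729

min=[-12.700,-2.800,-12.100] max=[-9.100,12.600,2.800] diag=21.729


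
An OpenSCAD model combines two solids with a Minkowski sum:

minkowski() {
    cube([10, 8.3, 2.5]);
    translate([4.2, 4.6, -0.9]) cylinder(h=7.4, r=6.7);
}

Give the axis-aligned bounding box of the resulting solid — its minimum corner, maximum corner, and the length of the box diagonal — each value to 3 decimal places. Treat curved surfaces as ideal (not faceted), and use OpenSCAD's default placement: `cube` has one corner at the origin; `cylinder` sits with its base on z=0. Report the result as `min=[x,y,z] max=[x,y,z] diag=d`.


A = translate([4.2, 4.6, -0.9]) cylinder(h=7.4, r=6.7) → bbox [-2.5,-2.1,-0.9] .. [10.9,11.3,6.5]
B = cube([10, 8.3, 2.5]) → bbox [0,0,0] .. [10,8.3,2.5]
lo = A.lo+B.lo = [-2.5+0, -2.1+0, -0.9+0] = [-2.500,-2.100,-0.900]
hi = A.hi+B.hi = [10.9+10, 11.3+8.3, 6.5+2.5] = [20.900,19.600,9.000]
diag = √(23.4²+21.7²+9.9²) = √1116.46 = 33.413

min=[-2.500,-2.100,-0.900] max=[20.900,19.600,9.000] diag=33.413


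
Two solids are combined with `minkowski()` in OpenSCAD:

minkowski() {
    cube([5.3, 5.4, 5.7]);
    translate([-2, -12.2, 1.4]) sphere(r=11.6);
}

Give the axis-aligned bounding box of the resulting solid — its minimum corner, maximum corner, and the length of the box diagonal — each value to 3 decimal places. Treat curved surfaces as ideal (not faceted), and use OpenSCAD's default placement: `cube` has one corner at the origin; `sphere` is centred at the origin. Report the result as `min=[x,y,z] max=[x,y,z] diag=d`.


min=[-13.600,-23.800,-10.200] max=[14.900,4.800,18.700] diag=49.653

A = translate([-2, -12.2, 1.4]) sphere(r=11.6) → bbox [-13.6,-23.8,-10.2] .. [9.6,-0.6,13]
B = cube([5.3, 5.4, 5.7]) → bbox [0,0,0] .. [5.3,5.4,5.7]
lo = A.lo+B.lo = [-13.6+0, -23.8+0, -10.2+0] = [-13.600,-23.800,-10.200]
hi = A.hi+B.hi = [9.6+5.3, -0.6+5.4, 13+5.7] = [14.900,4.800,18.700]
diag = √(28.5²+28.6²+28.9²) = √2465.42 = 49.653


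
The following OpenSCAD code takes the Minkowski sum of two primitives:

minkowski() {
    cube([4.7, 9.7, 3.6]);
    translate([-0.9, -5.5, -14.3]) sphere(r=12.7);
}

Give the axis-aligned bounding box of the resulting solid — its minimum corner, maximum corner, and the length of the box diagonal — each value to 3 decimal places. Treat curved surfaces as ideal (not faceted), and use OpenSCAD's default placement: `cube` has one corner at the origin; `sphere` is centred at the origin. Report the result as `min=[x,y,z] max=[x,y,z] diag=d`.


min=[-13.600,-18.200,-27.000] max=[16.500,16.900,2.000] diag=54.580

A = translate([-0.9, -5.5, -14.3]) sphere(r=12.7) → bbox [-13.6,-18.2,-27] .. [11.8,7.2,-1.6]
B = cube([4.7, 9.7, 3.6]) → bbox [0,0,0] .. [4.7,9.7,3.6]
lo = A.lo+B.lo = [-13.6+0, -18.2+0, -27+0] = [-13.600,-18.200,-27.000]
hi = A.hi+B.hi = [11.8+4.7, 7.2+9.7, -1.6+3.6] = [16.500,16.900,2.000]
diag = √(30.1²+35.1²+29²) = √2979.02 = 54.580


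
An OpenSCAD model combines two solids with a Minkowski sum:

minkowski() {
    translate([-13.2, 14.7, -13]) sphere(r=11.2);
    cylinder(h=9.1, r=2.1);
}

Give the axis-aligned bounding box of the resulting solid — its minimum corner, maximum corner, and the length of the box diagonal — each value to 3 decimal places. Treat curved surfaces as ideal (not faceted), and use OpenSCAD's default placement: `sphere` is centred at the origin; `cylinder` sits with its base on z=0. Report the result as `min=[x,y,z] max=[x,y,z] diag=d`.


min=[-26.500,1.400,-24.200] max=[0.100,28.000,7.300] diag=49.065

A = translate([-13.2, 14.7, -13]) sphere(r=11.2) → bbox [-24.4,3.5,-24.2] .. [-2,25.9,-1.8]
B = cylinder(h=9.1, r=2.1) → bbox [-2.1,-2.1,0] .. [2.1,2.1,9.1]
lo = A.lo+B.lo = [-24.4-2.1, 3.5-2.1, -24.2+0] = [-26.500,1.400,-24.200]
hi = A.hi+B.hi = [-2+2.1, 25.9+2.1, -1.8+9.1] = [0.100,28.000,7.300]
diag = √(26.6²+26.6²+31.5²) = √2407.37 = 49.065


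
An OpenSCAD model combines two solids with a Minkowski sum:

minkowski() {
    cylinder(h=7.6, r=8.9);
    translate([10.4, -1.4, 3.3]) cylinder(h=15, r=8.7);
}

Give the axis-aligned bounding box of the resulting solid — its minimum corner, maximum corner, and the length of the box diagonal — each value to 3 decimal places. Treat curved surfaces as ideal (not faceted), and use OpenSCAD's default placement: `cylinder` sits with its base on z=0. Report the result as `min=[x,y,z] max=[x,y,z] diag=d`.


A = translate([10.4, -1.4, 3.3]) cylinder(h=15, r=8.7) → bbox [1.7,-10.1,3.3] .. [19.1,7.3,18.3]
B = cylinder(h=7.6, r=8.9) → bbox [-8.9,-8.9,0] .. [8.9,8.9,7.6]
lo = A.lo+B.lo = [1.7-8.9, -10.1-8.9, 3.3+0] = [-7.200,-19.000,3.300]
hi = A.hi+B.hi = [19.1+8.9, 7.3+8.9, 18.3+7.6] = [28.000,16.200,25.900]
diag = √(35.2²+35.2²+22.6²) = √2988.84 = 54.670

min=[-7.200,-19.000,3.300] max=[28.000,16.200,25.900] diag=54.670


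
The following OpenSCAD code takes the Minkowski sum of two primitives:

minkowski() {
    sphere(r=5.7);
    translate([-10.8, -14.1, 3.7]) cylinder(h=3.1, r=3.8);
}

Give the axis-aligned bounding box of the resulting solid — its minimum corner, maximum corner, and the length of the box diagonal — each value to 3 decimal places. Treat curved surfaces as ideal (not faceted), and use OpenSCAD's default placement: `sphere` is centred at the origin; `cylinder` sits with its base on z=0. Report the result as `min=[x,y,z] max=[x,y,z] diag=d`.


A = translate([-10.8, -14.1, 3.7]) cylinder(h=3.1, r=3.8) → bbox [-14.6,-17.9,3.7] .. [-7,-10.3,6.8]
B = sphere(r=5.7) → bbox [-5.7,-5.7,-5.7] .. [5.7,5.7,5.7]
lo = A.lo+B.lo = [-14.6-5.7, -17.9-5.7, 3.7-5.7] = [-20.300,-23.600,-2.000]
hi = A.hi+B.hi = [-7+5.7, -10.3+5.7, 6.8+5.7] = [-1.300,-4.600,12.500]
diag = √(19²+19²+14.5²) = √932.25 = 30.533

min=[-20.300,-23.600,-2.000] max=[-1.300,-4.600,12.500] diag=30.533


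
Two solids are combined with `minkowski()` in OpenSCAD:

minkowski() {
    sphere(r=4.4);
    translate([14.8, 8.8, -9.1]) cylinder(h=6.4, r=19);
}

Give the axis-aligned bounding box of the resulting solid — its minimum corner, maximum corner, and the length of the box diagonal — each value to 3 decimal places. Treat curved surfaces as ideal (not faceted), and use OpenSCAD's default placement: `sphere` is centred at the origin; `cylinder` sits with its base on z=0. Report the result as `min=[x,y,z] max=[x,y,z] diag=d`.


A = translate([14.8, 8.8, -9.1]) cylinder(h=6.4, r=19) → bbox [-4.2,-10.2,-9.1] .. [33.8,27.8,-2.7]
B = sphere(r=4.4) → bbox [-4.4,-4.4,-4.4] .. [4.4,4.4,4.4]
lo = A.lo+B.lo = [-4.2-4.4, -10.2-4.4, -9.1-4.4] = [-8.600,-14.600,-13.500]
hi = A.hi+B.hi = [33.8+4.4, 27.8+4.4, -2.7+4.4] = [38.200,32.200,1.700]
diag = √(46.8²+46.8²+15.2²) = √4611.52 = 67.908

min=[-8.600,-14.600,-13.500] max=[38.200,32.200,1.700] diag=67.908


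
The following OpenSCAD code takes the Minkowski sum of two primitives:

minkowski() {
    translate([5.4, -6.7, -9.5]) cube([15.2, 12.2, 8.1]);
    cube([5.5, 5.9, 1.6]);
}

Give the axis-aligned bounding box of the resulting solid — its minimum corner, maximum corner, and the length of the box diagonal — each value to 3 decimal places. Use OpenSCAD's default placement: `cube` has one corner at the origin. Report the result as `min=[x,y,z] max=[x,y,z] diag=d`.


A = translate([5.4, -6.7, -9.5]) cube([15.2, 12.2, 8.1]) → bbox [5.4,-6.7,-9.5] .. [20.6,5.5,-1.4]
B = cube([5.5, 5.9, 1.6]) → bbox [0,0,0] .. [5.5,5.9,1.6]
lo = A.lo+B.lo = [5.4+0, -6.7+0, -9.5+0] = [5.400,-6.700,-9.500]
hi = A.hi+B.hi = [20.6+5.5, 5.5+5.9, -1.4+1.6] = [26.100,11.400,0.200]
diag = √(20.7²+18.1²+9.7²) = √850.19 = 29.158

min=[5.400,-6.700,-9.500] max=[26.100,11.400,0.200] diag=29.158


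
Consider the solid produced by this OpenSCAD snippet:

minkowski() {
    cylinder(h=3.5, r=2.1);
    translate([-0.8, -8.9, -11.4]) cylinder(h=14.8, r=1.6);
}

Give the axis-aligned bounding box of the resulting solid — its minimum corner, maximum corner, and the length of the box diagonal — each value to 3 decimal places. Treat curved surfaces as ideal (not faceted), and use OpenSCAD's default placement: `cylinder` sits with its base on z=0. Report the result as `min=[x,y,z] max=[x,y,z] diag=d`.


A = translate([-0.8, -8.9, -11.4]) cylinder(h=14.8, r=1.6) → bbox [-2.4,-10.5,-11.4] .. [0.8,-7.3,3.4]
B = cylinder(h=3.5, r=2.1) → bbox [-2.1,-2.1,0] .. [2.1,2.1,3.5]
lo = A.lo+B.lo = [-2.4-2.1, -10.5-2.1, -11.4+0] = [-4.500,-12.600,-11.400]
hi = A.hi+B.hi = [0.8+2.1, -7.3+2.1, 3.4+3.5] = [2.900,-5.200,6.900]
diag = √(7.4²+7.4²+18.3²) = √444.41 = 21.081

min=[-4.500,-12.600,-11.400] max=[2.900,-5.200,6.900] diag=21.081


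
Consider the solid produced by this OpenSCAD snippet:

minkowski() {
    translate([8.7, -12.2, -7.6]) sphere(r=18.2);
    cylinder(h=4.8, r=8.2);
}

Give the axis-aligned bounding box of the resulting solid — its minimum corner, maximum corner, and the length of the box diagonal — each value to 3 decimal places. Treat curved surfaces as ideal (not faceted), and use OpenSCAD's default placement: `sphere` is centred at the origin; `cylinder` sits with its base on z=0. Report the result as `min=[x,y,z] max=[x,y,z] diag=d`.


A = translate([8.7, -12.2, -7.6]) sphere(r=18.2) → bbox [-9.5,-30.4,-25.8] .. [26.9,6,10.6]
B = cylinder(h=4.8, r=8.2) → bbox [-8.2,-8.2,0] .. [8.2,8.2,4.8]
lo = A.lo+B.lo = [-9.5-8.2, -30.4-8.2, -25.8+0] = [-17.700,-38.600,-25.800]
hi = A.hi+B.hi = [26.9+8.2, 6+8.2, 10.6+4.8] = [35.100,14.200,15.400]
diag = √(52.8²+52.8²+41.2²) = √7273.12 = 85.283

min=[-17.700,-38.600,-25.800] max=[35.100,14.200,15.400] diag=85.283


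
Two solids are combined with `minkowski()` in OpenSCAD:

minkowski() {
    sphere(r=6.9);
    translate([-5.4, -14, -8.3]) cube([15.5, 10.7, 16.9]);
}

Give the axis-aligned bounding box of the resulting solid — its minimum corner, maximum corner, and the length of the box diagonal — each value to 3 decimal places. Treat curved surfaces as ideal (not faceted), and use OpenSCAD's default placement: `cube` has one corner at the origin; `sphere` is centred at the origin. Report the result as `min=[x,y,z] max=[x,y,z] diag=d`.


min=[-12.300,-20.900,-15.200] max=[17.000,3.600,15.500] diag=49.002

A = translate([-5.4, -14, -8.3]) cube([15.5, 10.7, 16.9]) → bbox [-5.4,-14,-8.3] .. [10.1,-3.3,8.6]
B = sphere(r=6.9) → bbox [-6.9,-6.9,-6.9] .. [6.9,6.9,6.9]
lo = A.lo+B.lo = [-5.4-6.9, -14-6.9, -8.3-6.9] = [-12.300,-20.900,-15.200]
hi = A.hi+B.hi = [10.1+6.9, -3.3+6.9, 8.6+6.9] = [17.000,3.600,15.500]
diag = √(29.3²+24.5²+30.7²) = √2401.23 = 49.002


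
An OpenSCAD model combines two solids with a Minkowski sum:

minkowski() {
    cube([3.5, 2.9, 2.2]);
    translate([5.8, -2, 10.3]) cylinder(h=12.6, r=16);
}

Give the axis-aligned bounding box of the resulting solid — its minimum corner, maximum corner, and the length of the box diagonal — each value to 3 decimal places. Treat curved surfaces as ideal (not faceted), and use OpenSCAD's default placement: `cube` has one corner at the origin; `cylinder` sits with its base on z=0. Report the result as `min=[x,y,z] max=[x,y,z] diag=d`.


A = translate([5.8, -2, 10.3]) cylinder(h=12.6, r=16) → bbox [-10.2,-18,10.3] .. [21.8,14,22.9]
B = cube([3.5, 2.9, 2.2]) → bbox [0,0,0] .. [3.5,2.9,2.2]
lo = A.lo+B.lo = [-10.2+0, -18+0, 10.3+0] = [-10.200,-18.000,10.300]
hi = A.hi+B.hi = [21.8+3.5, 14+2.9, 22.9+2.2] = [25.300,16.900,25.100]
diag = √(35.5²+34.9²+14.8²) = √2697.3 = 51.936

min=[-10.200,-18.000,10.300] max=[25.300,16.900,25.100] diag=51.936


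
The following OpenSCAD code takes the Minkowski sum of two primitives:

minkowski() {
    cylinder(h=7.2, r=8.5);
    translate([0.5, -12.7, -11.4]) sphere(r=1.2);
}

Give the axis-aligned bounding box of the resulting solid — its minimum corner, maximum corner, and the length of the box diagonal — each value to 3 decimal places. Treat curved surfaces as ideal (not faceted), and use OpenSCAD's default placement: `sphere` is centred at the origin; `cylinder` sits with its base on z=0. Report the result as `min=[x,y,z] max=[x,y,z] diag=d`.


min=[-9.200,-22.400,-12.600] max=[10.200,-3.000,-3.000] diag=29.067

A = translate([0.5, -12.7, -11.4]) sphere(r=1.2) → bbox [-0.7,-13.9,-12.6] .. [1.7,-11.5,-10.2]
B = cylinder(h=7.2, r=8.5) → bbox [-8.5,-8.5,0] .. [8.5,8.5,7.2]
lo = A.lo+B.lo = [-0.7-8.5, -13.9-8.5, -12.6+0] = [-9.200,-22.400,-12.600]
hi = A.hi+B.hi = [1.7+8.5, -11.5+8.5, -10.2+7.2] = [10.200,-3.000,-3.000]
diag = √(19.4²+19.4²+9.6²) = √844.88 = 29.067


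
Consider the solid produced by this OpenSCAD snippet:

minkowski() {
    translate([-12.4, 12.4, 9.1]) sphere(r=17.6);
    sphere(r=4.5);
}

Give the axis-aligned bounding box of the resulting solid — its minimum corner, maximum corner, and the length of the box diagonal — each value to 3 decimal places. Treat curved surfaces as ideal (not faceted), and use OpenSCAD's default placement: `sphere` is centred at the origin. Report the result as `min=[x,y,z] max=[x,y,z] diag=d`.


A = translate([-12.4, 12.4, 9.1]) sphere(r=17.6) → bbox [-30,-5.2,-8.5] .. [5.2,30,26.7]
B = sphere(r=4.5) → bbox [-4.5,-4.5,-4.5] .. [4.5,4.5,4.5]
lo = A.lo+B.lo = [-30-4.5, -5.2-4.5, -8.5-4.5] = [-34.500,-9.700,-13.000]
hi = A.hi+B.hi = [5.2+4.5, 30+4.5, 26.7+4.5] = [9.700,34.500,31.200]
diag = √(44.2²+44.2²+44.2²) = √5860.92 = 76.557

min=[-34.500,-9.700,-13.000] max=[9.700,34.500,31.200] diag=76.557


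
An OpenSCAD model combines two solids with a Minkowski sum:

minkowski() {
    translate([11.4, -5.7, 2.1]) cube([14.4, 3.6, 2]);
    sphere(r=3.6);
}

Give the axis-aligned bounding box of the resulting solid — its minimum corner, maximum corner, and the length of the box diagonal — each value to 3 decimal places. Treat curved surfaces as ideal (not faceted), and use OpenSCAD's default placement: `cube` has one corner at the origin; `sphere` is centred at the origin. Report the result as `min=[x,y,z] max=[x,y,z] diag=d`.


A = translate([11.4, -5.7, 2.1]) cube([14.4, 3.6, 2]) → bbox [11.4,-5.7,2.1] .. [25.8,-2.1,4.1]
B = sphere(r=3.6) → bbox [-3.6,-3.6,-3.6] .. [3.6,3.6,3.6]
lo = A.lo+B.lo = [11.4-3.6, -5.7-3.6, 2.1-3.6] = [7.800,-9.300,-1.500]
hi = A.hi+B.hi = [25.8+3.6, -2.1+3.6, 4.1+3.6] = [29.400,1.500,7.700]
diag = √(21.6²+10.8²+9.2²) = √667.84 = 25.843

min=[7.800,-9.300,-1.500] max=[29.400,1.500,7.700] diag=25.843


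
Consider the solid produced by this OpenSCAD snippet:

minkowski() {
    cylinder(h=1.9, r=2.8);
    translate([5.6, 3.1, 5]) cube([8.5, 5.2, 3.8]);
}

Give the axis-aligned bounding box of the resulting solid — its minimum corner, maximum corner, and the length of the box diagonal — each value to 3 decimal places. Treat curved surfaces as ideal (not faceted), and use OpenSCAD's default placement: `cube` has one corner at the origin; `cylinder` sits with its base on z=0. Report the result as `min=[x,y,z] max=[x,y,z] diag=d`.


A = translate([5.6, 3.1, 5]) cube([8.5, 5.2, 3.8]) → bbox [5.6,3.1,5] .. [14.1,8.3,8.8]
B = cylinder(h=1.9, r=2.8) → bbox [-2.8,-2.8,0] .. [2.8,2.8,1.9]
lo = A.lo+B.lo = [5.6-2.8, 3.1-2.8, 5+0] = [2.800,0.300,5.000]
hi = A.hi+B.hi = [14.1+2.8, 8.3+2.8, 8.8+1.9] = [16.900,11.100,10.700]
diag = √(14.1²+10.8²+5.7²) = √347.94 = 18.653

min=[2.800,0.300,5.000] max=[16.900,11.100,10.700] diag=18.653


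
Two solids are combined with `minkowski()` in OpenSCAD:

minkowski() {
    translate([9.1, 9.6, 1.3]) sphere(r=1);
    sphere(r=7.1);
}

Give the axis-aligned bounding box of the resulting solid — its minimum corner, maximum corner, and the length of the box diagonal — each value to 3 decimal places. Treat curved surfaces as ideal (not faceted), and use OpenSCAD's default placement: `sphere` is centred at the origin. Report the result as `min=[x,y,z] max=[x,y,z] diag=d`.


A = translate([9.1, 9.6, 1.3]) sphere(r=1) → bbox [8.1,8.6,0.3] .. [10.1,10.6,2.3]
B = sphere(r=7.1) → bbox [-7.1,-7.1,-7.1] .. [7.1,7.1,7.1]
lo = A.lo+B.lo = [8.1-7.1, 8.6-7.1, 0.3-7.1] = [1.000,1.500,-6.800]
hi = A.hi+B.hi = [10.1+7.1, 10.6+7.1, 2.3+7.1] = [17.200,17.700,9.400]
diag = √(16.2²+16.2²+16.2²) = √787.32 = 28.059

min=[1.000,1.500,-6.800] max=[17.200,17.700,9.400] diag=28.059


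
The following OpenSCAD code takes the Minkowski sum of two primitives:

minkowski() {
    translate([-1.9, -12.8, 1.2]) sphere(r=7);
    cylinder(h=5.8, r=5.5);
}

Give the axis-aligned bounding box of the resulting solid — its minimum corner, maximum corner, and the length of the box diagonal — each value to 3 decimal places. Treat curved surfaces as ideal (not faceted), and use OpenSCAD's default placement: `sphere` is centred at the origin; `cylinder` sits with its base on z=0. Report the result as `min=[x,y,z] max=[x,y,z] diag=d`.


min=[-14.400,-25.300,-5.800] max=[10.600,-0.300,14.000] diag=40.522

A = translate([-1.9, -12.8, 1.2]) sphere(r=7) → bbox [-8.9,-19.8,-5.8] .. [5.1,-5.8,8.2]
B = cylinder(h=5.8, r=5.5) → bbox [-5.5,-5.5,0] .. [5.5,5.5,5.8]
lo = A.lo+B.lo = [-8.9-5.5, -19.8-5.5, -5.8+0] = [-14.400,-25.300,-5.800]
hi = A.hi+B.hi = [5.1+5.5, -5.8+5.5, 8.2+5.8] = [10.600,-0.300,14.000]
diag = √(25²+25²+19.8²) = √1642.04 = 40.522


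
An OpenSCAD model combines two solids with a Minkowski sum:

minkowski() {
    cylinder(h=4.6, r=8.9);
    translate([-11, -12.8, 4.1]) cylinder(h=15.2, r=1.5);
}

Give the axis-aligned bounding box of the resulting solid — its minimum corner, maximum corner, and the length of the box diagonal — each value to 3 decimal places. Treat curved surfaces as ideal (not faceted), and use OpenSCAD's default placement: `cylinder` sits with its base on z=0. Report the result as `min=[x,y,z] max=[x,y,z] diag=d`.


min=[-21.400,-23.200,4.100] max=[-0.600,-2.400,23.900] diag=35.459

A = translate([-11, -12.8, 4.1]) cylinder(h=15.2, r=1.5) → bbox [-12.5,-14.3,4.1] .. [-9.5,-11.3,19.3]
B = cylinder(h=4.6, r=8.9) → bbox [-8.9,-8.9,0] .. [8.9,8.9,4.6]
lo = A.lo+B.lo = [-12.5-8.9, -14.3-8.9, 4.1+0] = [-21.400,-23.200,4.100]
hi = A.hi+B.hi = [-9.5+8.9, -11.3+8.9, 19.3+4.6] = [-0.600,-2.400,23.900]
diag = √(20.8²+20.8²+19.8²) = √1257.32 = 35.459


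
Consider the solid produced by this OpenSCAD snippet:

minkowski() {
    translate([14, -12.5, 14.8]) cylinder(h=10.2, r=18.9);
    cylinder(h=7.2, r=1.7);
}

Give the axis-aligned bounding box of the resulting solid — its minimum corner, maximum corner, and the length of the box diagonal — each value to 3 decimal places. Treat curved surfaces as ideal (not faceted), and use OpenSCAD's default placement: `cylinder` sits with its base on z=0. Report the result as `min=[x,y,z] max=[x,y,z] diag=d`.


A = translate([14, -12.5, 14.8]) cylinder(h=10.2, r=18.9) → bbox [-4.9,-31.4,14.8] .. [32.9,6.4,25]
B = cylinder(h=7.2, r=1.7) → bbox [-1.7,-1.7,0] .. [1.7,1.7,7.2]
lo = A.lo+B.lo = [-4.9-1.7, -31.4-1.7, 14.8+0] = [-6.600,-33.100,14.800]
hi = A.hi+B.hi = [32.9+1.7, 6.4+1.7, 25+7.2] = [34.600,8.100,32.200]
diag = √(41.2²+41.2²+17.4²) = √3697.64 = 60.808

min=[-6.600,-33.100,14.800] max=[34.600,8.100,32.200] diag=60.808


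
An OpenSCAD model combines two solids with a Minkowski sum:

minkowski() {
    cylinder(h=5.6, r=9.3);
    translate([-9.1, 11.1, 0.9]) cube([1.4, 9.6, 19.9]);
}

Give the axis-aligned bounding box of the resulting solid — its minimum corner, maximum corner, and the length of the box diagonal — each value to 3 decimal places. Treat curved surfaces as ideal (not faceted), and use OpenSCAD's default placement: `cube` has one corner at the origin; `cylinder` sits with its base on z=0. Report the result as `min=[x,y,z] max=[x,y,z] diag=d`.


min=[-18.400,1.800,0.900] max=[1.600,30.000,26.400] diag=42.959

A = translate([-9.1, 11.1, 0.9]) cube([1.4, 9.6, 19.9]) → bbox [-9.1,11.1,0.9] .. [-7.7,20.7,20.8]
B = cylinder(h=5.6, r=9.3) → bbox [-9.3,-9.3,0] .. [9.3,9.3,5.6]
lo = A.lo+B.lo = [-9.1-9.3, 11.1-9.3, 0.9+0] = [-18.400,1.800,0.900]
hi = A.hi+B.hi = [-7.7+9.3, 20.7+9.3, 20.8+5.6] = [1.600,30.000,26.400]
diag = √(20²+28.2²+25.5²) = √1845.49 = 42.959


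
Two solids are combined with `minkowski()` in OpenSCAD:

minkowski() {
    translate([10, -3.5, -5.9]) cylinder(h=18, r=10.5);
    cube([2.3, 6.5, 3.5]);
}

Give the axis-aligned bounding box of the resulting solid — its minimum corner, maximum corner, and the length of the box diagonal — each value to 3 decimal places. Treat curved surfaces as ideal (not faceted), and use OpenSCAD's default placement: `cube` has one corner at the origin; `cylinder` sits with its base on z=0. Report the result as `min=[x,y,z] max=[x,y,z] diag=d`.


min=[-0.500,-14.000,-5.900] max=[22.800,13.500,15.600] diag=41.969

A = translate([10, -3.5, -5.9]) cylinder(h=18, r=10.5) → bbox [-0.5,-14,-5.9] .. [20.5,7,12.1]
B = cube([2.3, 6.5, 3.5]) → bbox [0,0,0] .. [2.3,6.5,3.5]
lo = A.lo+B.lo = [-0.5+0, -14+0, -5.9+0] = [-0.500,-14.000,-5.900]
hi = A.hi+B.hi = [20.5+2.3, 7+6.5, 12.1+3.5] = [22.800,13.500,15.600]
diag = √(23.3²+27.5²+21.5²) = √1761.39 = 41.969


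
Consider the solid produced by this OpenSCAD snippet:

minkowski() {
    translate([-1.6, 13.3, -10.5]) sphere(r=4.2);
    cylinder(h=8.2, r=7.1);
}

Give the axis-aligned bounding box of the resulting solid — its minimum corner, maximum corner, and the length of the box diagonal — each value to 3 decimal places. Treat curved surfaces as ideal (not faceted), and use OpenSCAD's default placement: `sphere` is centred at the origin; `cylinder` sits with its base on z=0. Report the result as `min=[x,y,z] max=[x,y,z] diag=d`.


A = translate([-1.6, 13.3, -10.5]) sphere(r=4.2) → bbox [-5.8,9.1,-14.7] .. [2.6,17.5,-6.3]
B = cylinder(h=8.2, r=7.1) → bbox [-7.1,-7.1,0] .. [7.1,7.1,8.2]
lo = A.lo+B.lo = [-5.8-7.1, 9.1-7.1, -14.7+0] = [-12.900,2.000,-14.700]
hi = A.hi+B.hi = [2.6+7.1, 17.5+7.1, -6.3+8.2] = [9.700,24.600,1.900]
diag = √(22.6²+22.6²+16.6²) = √1297.08 = 36.015

min=[-12.900,2.000,-14.700] max=[9.700,24.600,1.900] diag=36.015


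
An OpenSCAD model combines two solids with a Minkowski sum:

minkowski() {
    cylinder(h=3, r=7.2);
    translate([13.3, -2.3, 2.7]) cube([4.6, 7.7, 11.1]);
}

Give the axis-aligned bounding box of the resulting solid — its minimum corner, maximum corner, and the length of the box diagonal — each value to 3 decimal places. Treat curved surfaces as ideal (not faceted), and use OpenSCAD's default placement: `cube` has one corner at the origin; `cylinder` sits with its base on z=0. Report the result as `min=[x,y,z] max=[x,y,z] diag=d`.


A = translate([13.3, -2.3, 2.7]) cube([4.6, 7.7, 11.1]) → bbox [13.3,-2.3,2.7] .. [17.9,5.4,13.8]
B = cylinder(h=3, r=7.2) → bbox [-7.2,-7.2,0] .. [7.2,7.2,3]
lo = A.lo+B.lo = [13.3-7.2, -2.3-7.2, 2.7+0] = [6.100,-9.500,2.700]
hi = A.hi+B.hi = [17.9+7.2, 5.4+7.2, 13.8+3] = [25.100,12.600,16.800]
diag = √(19²+22.1²+14.1²) = √1048.22 = 32.376

min=[6.100,-9.500,2.700] max=[25.100,12.600,16.800] diag=32.376


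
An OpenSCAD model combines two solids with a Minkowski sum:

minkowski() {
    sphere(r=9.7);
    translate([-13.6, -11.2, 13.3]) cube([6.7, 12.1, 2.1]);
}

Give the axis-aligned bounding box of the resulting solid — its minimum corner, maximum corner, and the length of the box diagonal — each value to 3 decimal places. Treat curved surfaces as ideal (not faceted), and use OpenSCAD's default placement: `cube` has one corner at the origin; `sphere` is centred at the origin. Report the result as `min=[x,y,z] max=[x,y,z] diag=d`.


A = translate([-13.6, -11.2, 13.3]) cube([6.7, 12.1, 2.1]) → bbox [-13.6,-11.2,13.3] .. [-6.9,0.9,15.4]
B = sphere(r=9.7) → bbox [-9.7,-9.7,-9.7] .. [9.7,9.7,9.7]
lo = A.lo+B.lo = [-13.6-9.7, -11.2-9.7, 13.3-9.7] = [-23.300,-20.900,3.600]
hi = A.hi+B.hi = [-6.9+9.7, 0.9+9.7, 15.4+9.7] = [2.800,10.600,25.100]
diag = √(26.1²+31.5²+21.5²) = √2135.71 = 46.214

min=[-23.300,-20.900,3.600] max=[2.800,10.600,25.100] diag=46.214


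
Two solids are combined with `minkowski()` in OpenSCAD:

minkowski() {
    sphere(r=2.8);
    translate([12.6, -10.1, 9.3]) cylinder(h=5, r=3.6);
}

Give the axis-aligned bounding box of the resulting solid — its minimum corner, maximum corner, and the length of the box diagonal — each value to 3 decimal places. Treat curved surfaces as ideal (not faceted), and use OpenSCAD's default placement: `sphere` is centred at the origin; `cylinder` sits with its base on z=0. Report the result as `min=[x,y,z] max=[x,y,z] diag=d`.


A = translate([12.6, -10.1, 9.3]) cylinder(h=5, r=3.6) → bbox [9,-13.7,9.3] .. [16.2,-6.5,14.3]
B = sphere(r=2.8) → bbox [-2.8,-2.8,-2.8] .. [2.8,2.8,2.8]
lo = A.lo+B.lo = [9-2.8, -13.7-2.8, 9.3-2.8] = [6.200,-16.500,6.500]
hi = A.hi+B.hi = [16.2+2.8, -6.5+2.8, 14.3+2.8] = [19.000,-3.700,17.100]
diag = √(12.8²+12.8²+10.6²) = √440.04 = 20.977

min=[6.200,-16.500,6.500] max=[19.000,-3.700,17.100] diag=20.977


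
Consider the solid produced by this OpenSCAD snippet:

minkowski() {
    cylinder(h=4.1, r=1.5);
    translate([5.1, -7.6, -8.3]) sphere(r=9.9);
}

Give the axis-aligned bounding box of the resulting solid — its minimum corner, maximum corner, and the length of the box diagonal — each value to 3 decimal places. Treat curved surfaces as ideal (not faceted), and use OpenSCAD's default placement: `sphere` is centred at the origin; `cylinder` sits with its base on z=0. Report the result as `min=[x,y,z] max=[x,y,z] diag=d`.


A = translate([5.1, -7.6, -8.3]) sphere(r=9.9) → bbox [-4.8,-17.5,-18.2] .. [15,2.3,1.6]
B = cylinder(h=4.1, r=1.5) → bbox [-1.5,-1.5,0] .. [1.5,1.5,4.1]
lo = A.lo+B.lo = [-4.8-1.5, -17.5-1.5, -18.2+0] = [-6.300,-19.000,-18.200]
hi = A.hi+B.hi = [15+1.5, 2.3+1.5, 1.6+4.1] = [16.500,3.800,5.700]
diag = √(22.8²+22.8²+23.9²) = √1610.89 = 40.136

min=[-6.300,-19.000,-18.200] max=[16.500,3.800,5.700] diag=40.136


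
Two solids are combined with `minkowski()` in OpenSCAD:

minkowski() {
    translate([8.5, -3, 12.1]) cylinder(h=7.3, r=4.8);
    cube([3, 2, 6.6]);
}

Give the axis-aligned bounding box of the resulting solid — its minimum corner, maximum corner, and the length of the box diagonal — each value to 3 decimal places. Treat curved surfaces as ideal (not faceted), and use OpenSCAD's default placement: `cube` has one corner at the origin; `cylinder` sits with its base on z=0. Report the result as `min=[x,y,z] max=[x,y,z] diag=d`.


A = translate([8.5, -3, 12.1]) cylinder(h=7.3, r=4.8) → bbox [3.7,-7.8,12.1] .. [13.3,1.8,19.4]
B = cube([3, 2, 6.6]) → bbox [0,0,0] .. [3,2,6.6]
lo = A.lo+B.lo = [3.7+0, -7.8+0, 12.1+0] = [3.700,-7.800,12.100]
hi = A.hi+B.hi = [13.3+3, 1.8+2, 19.4+6.6] = [16.300,3.800,26.000]
diag = √(12.6²+11.6²+13.9²) = √486.53 = 22.057

min=[3.700,-7.800,12.100] max=[16.300,3.800,26.000] diag=22.057


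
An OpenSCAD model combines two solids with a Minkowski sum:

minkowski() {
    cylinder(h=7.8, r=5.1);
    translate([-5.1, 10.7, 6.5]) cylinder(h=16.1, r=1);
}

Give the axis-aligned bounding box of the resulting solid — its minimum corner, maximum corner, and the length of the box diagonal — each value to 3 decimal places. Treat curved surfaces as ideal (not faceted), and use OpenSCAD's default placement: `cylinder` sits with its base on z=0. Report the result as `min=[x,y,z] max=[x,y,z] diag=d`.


A = translate([-5.1, 10.7, 6.5]) cylinder(h=16.1, r=1) → bbox [-6.1,9.7,6.5] .. [-4.1,11.7,22.6]
B = cylinder(h=7.8, r=5.1) → bbox [-5.1,-5.1,0] .. [5.1,5.1,7.8]
lo = A.lo+B.lo = [-6.1-5.1, 9.7-5.1, 6.5+0] = [-11.200,4.600,6.500]
hi = A.hi+B.hi = [-4.1+5.1, 11.7+5.1, 22.6+7.8] = [1.000,16.800,30.400]
diag = √(12.2²+12.2²+23.9²) = √868.89 = 29.477

min=[-11.200,4.600,6.500] max=[1.000,16.800,30.400] diag=29.477


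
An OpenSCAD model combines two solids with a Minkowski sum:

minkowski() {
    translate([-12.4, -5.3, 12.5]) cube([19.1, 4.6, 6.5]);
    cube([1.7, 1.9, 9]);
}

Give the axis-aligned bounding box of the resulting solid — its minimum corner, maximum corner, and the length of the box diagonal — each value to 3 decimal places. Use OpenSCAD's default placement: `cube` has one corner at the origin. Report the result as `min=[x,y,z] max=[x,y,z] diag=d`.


A = translate([-12.4, -5.3, 12.5]) cube([19.1, 4.6, 6.5]) → bbox [-12.4,-5.3,12.5] .. [6.7,-0.7,19]
B = cube([1.7, 1.9, 9]) → bbox [0,0,0] .. [1.7,1.9,9]
lo = A.lo+B.lo = [-12.4+0, -5.3+0, 12.5+0] = [-12.400,-5.300,12.500]
hi = A.hi+B.hi = [6.7+1.7, -0.7+1.9, 19+9] = [8.400,1.200,28.000]
diag = √(20.8²+6.5²+15.5²) = √715.14 = 26.742

min=[-12.400,-5.300,12.500] max=[8.400,1.200,28.000] diag=26.742


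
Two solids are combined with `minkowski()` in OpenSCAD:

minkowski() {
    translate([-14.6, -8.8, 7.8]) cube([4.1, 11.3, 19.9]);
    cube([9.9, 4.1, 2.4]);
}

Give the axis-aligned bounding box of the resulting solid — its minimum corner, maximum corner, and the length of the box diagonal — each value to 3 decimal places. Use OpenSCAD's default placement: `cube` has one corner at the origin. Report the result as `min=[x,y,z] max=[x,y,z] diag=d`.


A = translate([-14.6, -8.8, 7.8]) cube([4.1, 11.3, 19.9]) → bbox [-14.6,-8.8,7.8] .. [-10.5,2.5,27.7]
B = cube([9.9, 4.1, 2.4]) → bbox [0,0,0] .. [9.9,4.1,2.4]
lo = A.lo+B.lo = [-14.6+0, -8.8+0, 7.8+0] = [-14.600,-8.800,7.800]
hi = A.hi+B.hi = [-10.5+9.9, 2.5+4.1, 27.7+2.4] = [-0.600,6.600,30.100]
diag = √(14²+15.4²+22.3²) = √930.45 = 30.503

min=[-14.600,-8.800,7.800] max=[-0.600,6.600,30.100] diag=30.503


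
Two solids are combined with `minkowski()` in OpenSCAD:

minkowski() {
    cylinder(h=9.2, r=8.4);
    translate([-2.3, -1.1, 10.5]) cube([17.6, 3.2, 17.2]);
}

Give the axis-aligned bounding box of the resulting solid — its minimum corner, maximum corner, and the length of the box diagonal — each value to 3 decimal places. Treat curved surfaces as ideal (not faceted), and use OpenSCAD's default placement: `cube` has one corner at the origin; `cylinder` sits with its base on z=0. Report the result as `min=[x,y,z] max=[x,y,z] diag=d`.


A = translate([-2.3, -1.1, 10.5]) cube([17.6, 3.2, 17.2]) → bbox [-2.3,-1.1,10.5] .. [15.3,2.1,27.7]
B = cylinder(h=9.2, r=8.4) → bbox [-8.4,-8.4,0] .. [8.4,8.4,9.2]
lo = A.lo+B.lo = [-2.3-8.4, -1.1-8.4, 10.5+0] = [-10.700,-9.500,10.500]
hi = A.hi+B.hi = [15.3+8.4, 2.1+8.4, 27.7+9.2] = [23.700,10.500,36.900]
diag = √(34.4²+20²+26.4²) = √2280.32 = 47.753

min=[-10.700,-9.500,10.500] max=[23.700,10.500,36.900] diag=47.753


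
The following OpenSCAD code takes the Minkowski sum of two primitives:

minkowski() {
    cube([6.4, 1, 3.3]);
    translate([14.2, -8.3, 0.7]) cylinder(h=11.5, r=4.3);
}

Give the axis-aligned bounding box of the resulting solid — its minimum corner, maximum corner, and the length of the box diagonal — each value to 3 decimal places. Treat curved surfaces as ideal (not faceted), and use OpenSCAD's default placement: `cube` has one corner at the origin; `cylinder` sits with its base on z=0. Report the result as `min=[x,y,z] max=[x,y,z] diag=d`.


A = translate([14.2, -8.3, 0.7]) cylinder(h=11.5, r=4.3) → bbox [9.9,-12.6,0.7] .. [18.5,-4,12.2]
B = cube([6.4, 1, 3.3]) → bbox [0,0,0] .. [6.4,1,3.3]
lo = A.lo+B.lo = [9.9+0, -12.6+0, 0.7+0] = [9.900,-12.600,0.700]
hi = A.hi+B.hi = [18.5+6.4, -4+1, 12.2+3.3] = [24.900,-3.000,15.500]
diag = √(15²+9.6²+14.8²) = √536.2 = 23.156

min=[9.900,-12.600,0.700] max=[24.900,-3.000,15.500] diag=23.156


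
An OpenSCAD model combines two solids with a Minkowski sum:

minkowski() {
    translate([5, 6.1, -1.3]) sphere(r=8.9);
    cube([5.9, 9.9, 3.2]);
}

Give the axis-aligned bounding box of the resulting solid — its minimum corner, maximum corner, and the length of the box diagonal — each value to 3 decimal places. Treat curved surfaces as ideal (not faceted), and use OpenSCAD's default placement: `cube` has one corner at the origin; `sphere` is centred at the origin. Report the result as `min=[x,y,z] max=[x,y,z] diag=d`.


A = translate([5, 6.1, -1.3]) sphere(r=8.9) → bbox [-3.9,-2.8,-10.2] .. [13.9,15,7.6]
B = cube([5.9, 9.9, 3.2]) → bbox [0,0,0] .. [5.9,9.9,3.2]
lo = A.lo+B.lo = [-3.9+0, -2.8+0, -10.2+0] = [-3.900,-2.800,-10.200]
hi = A.hi+B.hi = [13.9+5.9, 15+9.9, 7.6+3.2] = [19.800,24.900,10.800]
diag = √(23.7²+27.7²+21²) = √1769.98 = 42.071

min=[-3.900,-2.800,-10.200] max=[19.800,24.900,10.800] diag=42.071


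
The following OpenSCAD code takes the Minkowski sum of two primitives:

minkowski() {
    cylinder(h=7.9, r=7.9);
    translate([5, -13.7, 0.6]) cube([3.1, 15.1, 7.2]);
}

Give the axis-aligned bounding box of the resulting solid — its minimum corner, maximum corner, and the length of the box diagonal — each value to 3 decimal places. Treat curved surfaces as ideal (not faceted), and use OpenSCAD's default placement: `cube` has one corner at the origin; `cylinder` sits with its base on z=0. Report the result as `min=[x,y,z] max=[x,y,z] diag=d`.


A = translate([5, -13.7, 0.6]) cube([3.1, 15.1, 7.2]) → bbox [5,-13.7,0.6] .. [8.1,1.4,7.8]
B = cylinder(h=7.9, r=7.9) → bbox [-7.9,-7.9,0] .. [7.9,7.9,7.9]
lo = A.lo+B.lo = [5-7.9, -13.7-7.9, 0.6+0] = [-2.900,-21.600,0.600]
hi = A.hi+B.hi = [8.1+7.9, 1.4+7.9, 7.8+7.9] = [16.000,9.300,15.700]
diag = √(18.9²+30.9²+15.1²) = √1540.03 = 39.243

min=[-2.900,-21.600,0.600] max=[16.000,9.300,15.700] diag=39.243


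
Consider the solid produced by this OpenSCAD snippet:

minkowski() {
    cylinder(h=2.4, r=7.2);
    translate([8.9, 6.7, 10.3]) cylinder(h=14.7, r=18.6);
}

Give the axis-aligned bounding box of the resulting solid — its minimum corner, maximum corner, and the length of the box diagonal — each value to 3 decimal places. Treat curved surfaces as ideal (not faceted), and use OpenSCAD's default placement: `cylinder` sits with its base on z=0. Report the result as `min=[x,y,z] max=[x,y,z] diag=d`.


min=[-16.900,-19.100,10.300] max=[34.700,32.500,27.400] diag=74.950

A = translate([8.9, 6.7, 10.3]) cylinder(h=14.7, r=18.6) → bbox [-9.7,-11.9,10.3] .. [27.5,25.3,25]
B = cylinder(h=2.4, r=7.2) → bbox [-7.2,-7.2,0] .. [7.2,7.2,2.4]
lo = A.lo+B.lo = [-9.7-7.2, -11.9-7.2, 10.3+0] = [-16.900,-19.100,10.300]
hi = A.hi+B.hi = [27.5+7.2, 25.3+7.2, 25+2.4] = [34.700,32.500,27.400]
diag = √(51.6²+51.6²+17.1²) = √5617.53 = 74.950


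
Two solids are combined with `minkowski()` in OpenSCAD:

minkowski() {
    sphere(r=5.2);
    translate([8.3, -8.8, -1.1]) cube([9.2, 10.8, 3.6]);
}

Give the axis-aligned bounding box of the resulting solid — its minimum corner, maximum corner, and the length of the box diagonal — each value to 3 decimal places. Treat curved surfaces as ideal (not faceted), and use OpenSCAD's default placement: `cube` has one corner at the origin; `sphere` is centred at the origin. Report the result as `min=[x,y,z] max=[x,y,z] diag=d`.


A = translate([8.3, -8.8, -1.1]) cube([9.2, 10.8, 3.6]) → bbox [8.3,-8.8,-1.1] .. [17.5,2,2.5]
B = sphere(r=5.2) → bbox [-5.2,-5.2,-5.2] .. [5.2,5.2,5.2]
lo = A.lo+B.lo = [8.3-5.2, -8.8-5.2, -1.1-5.2] = [3.100,-14.000,-6.300]
hi = A.hi+B.hi = [17.5+5.2, 2+5.2, 2.5+5.2] = [22.700,7.200,7.700]
diag = √(19.6²+21.2²+14²) = √1029.6 = 32.087

min=[3.100,-14.000,-6.300] max=[22.700,7.200,7.700] diag=32.087


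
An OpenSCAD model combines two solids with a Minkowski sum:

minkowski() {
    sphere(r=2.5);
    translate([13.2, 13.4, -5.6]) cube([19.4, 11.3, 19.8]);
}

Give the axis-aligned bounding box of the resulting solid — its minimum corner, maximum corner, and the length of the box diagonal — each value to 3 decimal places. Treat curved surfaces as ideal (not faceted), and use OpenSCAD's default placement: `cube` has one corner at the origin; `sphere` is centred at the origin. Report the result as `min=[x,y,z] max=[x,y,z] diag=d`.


A = translate([13.2, 13.4, -5.6]) cube([19.4, 11.3, 19.8]) → bbox [13.2,13.4,-5.6] .. [32.6,24.7,14.2]
B = sphere(r=2.5) → bbox [-2.5,-2.5,-2.5] .. [2.5,2.5,2.5]
lo = A.lo+B.lo = [13.2-2.5, 13.4-2.5, -5.6-2.5] = [10.700,10.900,-8.100]
hi = A.hi+B.hi = [32.6+2.5, 24.7+2.5, 14.2+2.5] = [35.100,27.200,16.700]
diag = √(24.4²+16.3²+24.8²) = √1476.09 = 38.420

min=[10.700,10.900,-8.100] max=[35.100,27.200,16.700] diag=38.420


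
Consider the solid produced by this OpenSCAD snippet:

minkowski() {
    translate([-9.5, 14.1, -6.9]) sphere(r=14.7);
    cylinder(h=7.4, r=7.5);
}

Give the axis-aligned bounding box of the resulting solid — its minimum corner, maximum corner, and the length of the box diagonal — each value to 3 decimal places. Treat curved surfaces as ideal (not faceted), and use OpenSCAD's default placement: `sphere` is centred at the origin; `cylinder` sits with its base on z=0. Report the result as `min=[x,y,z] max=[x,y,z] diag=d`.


A = translate([-9.5, 14.1, -6.9]) sphere(r=14.7) → bbox [-24.2,-0.6,-21.6] .. [5.2,28.8,7.8]
B = cylinder(h=7.4, r=7.5) → bbox [-7.5,-7.5,0] .. [7.5,7.5,7.4]
lo = A.lo+B.lo = [-24.2-7.5, -0.6-7.5, -21.6+0] = [-31.700,-8.100,-21.600]
hi = A.hi+B.hi = [5.2+7.5, 28.8+7.5, 7.8+7.4] = [12.700,36.300,15.200]
diag = √(44.4²+44.4²+36.8²) = √5296.96 = 72.780

min=[-31.700,-8.100,-21.600] max=[12.700,36.300,15.200] diag=72.780
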